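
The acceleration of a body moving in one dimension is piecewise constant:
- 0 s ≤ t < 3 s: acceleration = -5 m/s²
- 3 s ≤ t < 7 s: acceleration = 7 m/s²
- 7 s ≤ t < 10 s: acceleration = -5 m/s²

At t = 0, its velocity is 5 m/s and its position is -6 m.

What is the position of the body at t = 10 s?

On each constant-a segment, Δv = aΔt and Δx = v₀Δt + ½aΔt²; chain segment to segment.
0–3 s: v starts 5 m/s; Δx = 5·3 + ½·-5·3² = -7.5 m; v ends -10 m/s.
3–7 s: v starts -10 m/s; Δx = -10·4 + ½·7·4² = 16 m; v ends 18 m/s.
7–10 s: v starts 18 m/s; Δx = 18·3 + ½·-5·3² = 31.5 m; v ends 3 m/s.
x(10) = -6 + Σ Δx = 34 m.

34 m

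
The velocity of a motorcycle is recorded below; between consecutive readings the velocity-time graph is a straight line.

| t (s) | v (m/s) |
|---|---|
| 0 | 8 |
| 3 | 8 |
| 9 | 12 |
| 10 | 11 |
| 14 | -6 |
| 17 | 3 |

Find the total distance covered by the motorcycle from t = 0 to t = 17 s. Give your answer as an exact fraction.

2065/17 m

Total distance travelled is ∫|v| dt — sum the magnitudes of each area piece.
0–3 s: |8| × 3 = 24 m
3–9 s: |½(8 + 12)(6)| = 60 m
9–10 s: |½(12 + 11)(1)| = 11.5 m
10–14 s: v = 0 at t = 214/17 s; triangle areas 242/17 + 72/17 = 314/17 m
14–17 s: v = 0 at t = 16 s; triangle areas 6 + 1.5 = 7.5 m
Total distance = 2065/17 m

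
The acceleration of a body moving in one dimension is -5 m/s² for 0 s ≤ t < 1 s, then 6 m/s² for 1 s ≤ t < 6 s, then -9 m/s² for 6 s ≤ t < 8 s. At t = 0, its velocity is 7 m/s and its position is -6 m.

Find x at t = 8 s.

On each constant-a segment, Δv = aΔt and Δx = v₀Δt + ½aΔt²; chain segment to segment.
0–1 s: v starts 7 m/s; Δx = 7·1 + ½·-5·1² = 4.5 m; v ends 2 m/s.
1–6 s: v starts 2 m/s; Δx = 2·5 + ½·6·5² = 85 m; v ends 32 m/s.
6–8 s: v starts 32 m/s; Δx = 32·2 + ½·-9·2² = 46 m; v ends 14 m/s.
x(8) = -6 + Σ Δx = 129.5 m.

129.5 m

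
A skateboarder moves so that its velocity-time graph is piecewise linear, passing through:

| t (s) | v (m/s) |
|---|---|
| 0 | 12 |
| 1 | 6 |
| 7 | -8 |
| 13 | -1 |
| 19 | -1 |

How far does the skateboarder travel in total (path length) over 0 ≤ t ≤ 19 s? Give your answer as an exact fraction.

Distance (not displacement) is the total path length: add the absolute areas under v-t.
0–1 s: |½(12 + 6)(1)| = 9 m
1–7 s: v = 0 at t = 25/7 s; triangle areas 54/7 + 96/7 = 150/7 m
7–13 s: |½(-8 + -1)(6)| = 27 m
13–19 s: |-1| × 6 = 6 m
Total distance = 444/7 m

444/7 m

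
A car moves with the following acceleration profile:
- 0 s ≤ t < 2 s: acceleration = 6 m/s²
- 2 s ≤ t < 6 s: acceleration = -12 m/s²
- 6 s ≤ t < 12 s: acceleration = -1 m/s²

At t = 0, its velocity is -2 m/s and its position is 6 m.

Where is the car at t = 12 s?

On each constant-a segment, Δv = aΔt and Δx = v₀Δt + ½aΔt²; chain segment to segment.
0–2 s: v starts -2 m/s; Δx = -2·2 + ½·6·2² = 8 m; v ends 10 m/s.
2–6 s: v starts 10 m/s; Δx = 10·4 + ½·-12·4² = -56 m; v ends -38 m/s.
6–12 s: v starts -38 m/s; Δx = -38·6 + ½·-1·6² = -246 m; v ends -44 m/s.
x(12) = 6 + Σ Δx = -288 m.

-288 m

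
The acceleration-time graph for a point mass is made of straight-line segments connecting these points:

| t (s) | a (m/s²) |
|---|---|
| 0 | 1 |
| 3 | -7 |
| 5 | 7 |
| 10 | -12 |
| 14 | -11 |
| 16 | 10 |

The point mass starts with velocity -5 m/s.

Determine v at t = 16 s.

Δv equals the area under the a-t graph; then v = v₀ + Δv.
0–3 s: ½(1 + -7)(3) = -9 m/s
3–5 s: ½(-7 + 7)(2) = 0 m/s
5–10 s: ½(7 + -12)(5) = -12.5 m/s
10–14 s: ½(-12 + -11)(4) = -46 m/s
14–16 s: ½(-11 + 10)(2) = -1 m/s
Δv = -68.5 m/s, so v(16) = -5 + (-68.5) = -73.5 m/s.

-73.5 m/s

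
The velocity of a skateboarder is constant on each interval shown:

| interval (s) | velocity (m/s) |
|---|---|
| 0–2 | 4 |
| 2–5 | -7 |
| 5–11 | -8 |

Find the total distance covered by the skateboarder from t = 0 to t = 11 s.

77 m

Distance (not displacement) is the total path length: add the absolute areas under v-t.
0–2 s: |4| × 2 = 8 m
2–5 s: |-7| × 3 = 21 m
5–11 s: |-8| × 6 = 48 m
Total distance = 77 m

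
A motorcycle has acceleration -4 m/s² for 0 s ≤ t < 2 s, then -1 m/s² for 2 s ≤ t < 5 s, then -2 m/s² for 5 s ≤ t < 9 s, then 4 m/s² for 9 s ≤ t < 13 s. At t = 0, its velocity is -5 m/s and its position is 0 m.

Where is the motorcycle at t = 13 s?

On each constant-a segment, Δv = aΔt and Δx = v₀Δt + ½aΔt²; chain segment to segment.
0–2 s: v starts -5 m/s; Δx = -5·2 + ½·-4·2² = -18 m; v ends -13 m/s.
2–5 s: v starts -13 m/s; Δx = -13·3 + ½·-1·3² = -43.5 m; v ends -16 m/s.
5–9 s: v starts -16 m/s; Δx = -16·4 + ½·-2·4² = -80 m; v ends -24 m/s.
9–13 s: v starts -24 m/s; Δx = -24·4 + ½·4·4² = -64 m; v ends -8 m/s.
x(13) = 0 + Σ Δx = -205.5 m.

-205.5 m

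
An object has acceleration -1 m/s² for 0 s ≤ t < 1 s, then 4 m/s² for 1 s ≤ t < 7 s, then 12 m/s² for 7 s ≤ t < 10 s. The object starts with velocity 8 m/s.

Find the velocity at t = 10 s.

Δv equals the area under the a-t graph; then v = v₀ + Δv.
0–1 s: -1 × 1 = -1 m/s
1–7 s: 4 × 6 = 24 m/s
7–10 s: 12 × 3 = 36 m/s
Δv = 59 m/s, so v(10) = 8 + (59) = 67 m/s.

67 m/s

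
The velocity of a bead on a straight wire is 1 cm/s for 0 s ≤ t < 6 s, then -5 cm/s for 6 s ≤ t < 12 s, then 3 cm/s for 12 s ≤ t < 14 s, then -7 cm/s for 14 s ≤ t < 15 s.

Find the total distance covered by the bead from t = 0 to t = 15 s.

49 cm

Distance (not displacement) is the total path length: add the absolute areas under v-t.
0–6 s: |1| × 6 = 6 cm
6–12 s: |-5| × 6 = 30 cm
12–14 s: |3| × 2 = 6 cm
14–15 s: |-7| × 1 = 7 cm
Total distance = 49 cm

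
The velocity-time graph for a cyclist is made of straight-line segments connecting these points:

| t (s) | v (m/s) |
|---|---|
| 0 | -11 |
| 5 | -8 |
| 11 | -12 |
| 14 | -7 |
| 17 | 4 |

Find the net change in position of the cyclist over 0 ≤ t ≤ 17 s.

Displacement is the signed area under the v-t curve.
0–5 s: ½(-11 + -8)(5) = -47.5 m
5–11 s: ½(-8 + -12)(6) = -60 m
11–14 s: ½(-12 + -7)(3) = -28.5 m
14–17 s: ½(-7 + 4)(3) = -4.5 m
Net displacement = -140.5 m

-140.5 m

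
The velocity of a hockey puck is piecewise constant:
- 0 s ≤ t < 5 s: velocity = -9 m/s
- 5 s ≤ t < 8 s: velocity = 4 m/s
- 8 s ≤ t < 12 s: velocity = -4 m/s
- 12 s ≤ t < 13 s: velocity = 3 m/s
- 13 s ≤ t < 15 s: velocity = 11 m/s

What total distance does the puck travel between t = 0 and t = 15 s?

98 m

Distance (not displacement) is the total path length: add the absolute areas under v-t.
0–5 s: |-9| × 5 = 45 m
5–8 s: |4| × 3 = 12 m
8–12 s: |-4| × 4 = 16 m
12–13 s: |3| × 1 = 3 m
13–15 s: |11| × 2 = 22 m
Total distance = 98 m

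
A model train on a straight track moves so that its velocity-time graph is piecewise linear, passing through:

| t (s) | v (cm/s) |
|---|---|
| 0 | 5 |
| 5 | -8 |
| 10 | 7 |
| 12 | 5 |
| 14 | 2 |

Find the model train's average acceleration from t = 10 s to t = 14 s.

-1.25 cm/s²

Average acceleration = Δv/Δt = (2 − 7)/(14 − 10) = -1.25 cm/s².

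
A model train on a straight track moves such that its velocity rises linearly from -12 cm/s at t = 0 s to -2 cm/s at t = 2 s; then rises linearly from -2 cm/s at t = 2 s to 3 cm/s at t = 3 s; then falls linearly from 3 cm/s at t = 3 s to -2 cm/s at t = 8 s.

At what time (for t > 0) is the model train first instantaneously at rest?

t = 2.4 s

v changes sign on 2–3 s (from -2 to 3); the graph is linear there, so v = 0 at t = 2 + (2)·(3 − 2)/(3 − -2) = 2.4 s.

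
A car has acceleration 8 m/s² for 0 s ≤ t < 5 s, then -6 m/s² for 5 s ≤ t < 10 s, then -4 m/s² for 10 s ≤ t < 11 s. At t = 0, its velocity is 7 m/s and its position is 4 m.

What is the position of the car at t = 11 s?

On each constant-a segment, Δv = aΔt and Δx = v₀Δt + ½aΔt²; chain segment to segment.
0–5 s: v starts 7 m/s; Δx = 7·5 + ½·8·5² = 135 m; v ends 47 m/s.
5–10 s: v starts 47 m/s; Δx = 47·5 + ½·-6·5² = 160 m; v ends 17 m/s.
10–11 s: v starts 17 m/s; Δx = 17·1 + ½·-4·1² = 15 m; v ends 13 m/s.
x(11) = 4 + Σ Δx = 314 m.

314 m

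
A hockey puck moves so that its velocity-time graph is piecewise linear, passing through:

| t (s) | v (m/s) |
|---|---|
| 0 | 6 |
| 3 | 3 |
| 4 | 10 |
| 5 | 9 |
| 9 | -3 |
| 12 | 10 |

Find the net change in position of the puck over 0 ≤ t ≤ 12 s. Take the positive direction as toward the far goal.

52 m

Net displacement equals the area under the velocity-time graph (areas below the axis count negative).
0–3 s: ½(6 + 3)(3) = 13.5 m
3–4 s: ½(3 + 10)(1) = 6.5 m
4–5 s: ½(10 + 9)(1) = 9.5 m
5–9 s: ½(9 + -3)(4) = 12 m
9–12 s: ½(-3 + 10)(3) = 10.5 m
Net displacement = 52 m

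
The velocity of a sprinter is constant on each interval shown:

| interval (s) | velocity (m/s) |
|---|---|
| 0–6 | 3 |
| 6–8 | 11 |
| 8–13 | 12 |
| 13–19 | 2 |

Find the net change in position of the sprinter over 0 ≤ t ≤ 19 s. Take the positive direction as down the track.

Displacement is the signed area under the v-t curve.
0–6 s: 3 × 6 = 18 m
6–8 s: 11 × 2 = 22 m
8–13 s: 12 × 5 = 60 m
13–19 s: 2 × 6 = 12 m
Net displacement = 112 m

112 m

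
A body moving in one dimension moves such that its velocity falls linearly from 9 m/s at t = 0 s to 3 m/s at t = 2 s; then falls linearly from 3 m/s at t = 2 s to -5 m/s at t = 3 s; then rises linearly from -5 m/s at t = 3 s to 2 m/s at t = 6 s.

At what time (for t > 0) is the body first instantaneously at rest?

t = 2.375 s

v changes sign on 2–3 s (from 3 to -5); the graph is linear there, so v = 0 at t = 2 + (-3)·(3 − 2)/(-5 − 3) = 2.375 s.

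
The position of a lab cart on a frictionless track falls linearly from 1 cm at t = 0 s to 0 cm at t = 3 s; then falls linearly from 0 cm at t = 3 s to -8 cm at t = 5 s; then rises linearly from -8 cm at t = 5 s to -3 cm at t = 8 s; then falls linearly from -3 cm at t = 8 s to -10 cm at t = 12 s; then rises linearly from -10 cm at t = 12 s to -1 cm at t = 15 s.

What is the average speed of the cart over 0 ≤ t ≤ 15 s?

Average speed = (total path length)/(elapsed time); on a piecewise-linear x-t graph the path length is Σ|Δx|.
0–3 s: |Δx| = |0 − 1| = 1 cm
3–5 s: |Δx| = |-8 − 0| = 8 cm
5–8 s: |Δx| = |-3 − -8| = 5 cm
8–12 s: |Δx| = |-10 − -3| = 7 cm
12–15 s: |Δx| = |-1 − -10| = 9 cm
Total path = 30 cm; average speed = 30/15 = 2 cm/s.

2 cm/s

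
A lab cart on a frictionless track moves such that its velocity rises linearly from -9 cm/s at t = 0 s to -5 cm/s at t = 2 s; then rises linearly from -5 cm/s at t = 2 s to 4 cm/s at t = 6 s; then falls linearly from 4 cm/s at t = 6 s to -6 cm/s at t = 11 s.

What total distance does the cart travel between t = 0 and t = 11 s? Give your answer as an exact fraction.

Total distance travelled is ∫|v| dt — sum the magnitudes of each area piece.
0–2 s: |½(-9 + -5)(2)| = 14 cm
2–6 s: v = 0 at t = 38/9 s; triangle areas 50/9 + 32/9 = 82/9 cm
6–11 s: v = 0 at t = 8 s; triangle areas 4 + 9 = 13 cm
Total distance = 325/9 cm

325/9 cm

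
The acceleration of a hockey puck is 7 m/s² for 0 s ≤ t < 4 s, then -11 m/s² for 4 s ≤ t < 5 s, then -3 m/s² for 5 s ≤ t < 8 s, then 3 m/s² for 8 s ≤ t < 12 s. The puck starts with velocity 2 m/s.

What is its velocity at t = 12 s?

Δv equals the area under the a-t graph; then v = v₀ + Δv.
0–4 s: 7 × 4 = 28 m/s
4–5 s: -11 × 1 = -11 m/s
5–8 s: -3 × 3 = -9 m/s
8–12 s: 3 × 4 = 12 m/s
Δv = 20 m/s, so v(12) = 2 + (20) = 22 m/s.

22 m/s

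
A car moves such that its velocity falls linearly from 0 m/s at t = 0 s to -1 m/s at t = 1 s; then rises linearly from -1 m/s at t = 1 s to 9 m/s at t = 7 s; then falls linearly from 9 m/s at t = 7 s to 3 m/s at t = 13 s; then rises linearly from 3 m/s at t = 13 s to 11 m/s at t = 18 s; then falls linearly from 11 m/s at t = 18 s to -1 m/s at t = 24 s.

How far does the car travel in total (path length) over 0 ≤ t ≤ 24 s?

126.6 m

Total distance travelled is ∫|v| dt — sum the magnitudes of each area piece.
0–1 s: |½(0 + -1)(1)| = 0.5 m
1–7 s: v = 0 at t = 1.6 s; triangle areas 0.3 + 24.3 = 24.6 m
7–13 s: |½(9 + 3)(6)| = 36 m
13–18 s: |½(3 + 11)(5)| = 35 m
18–24 s: v = 0 at t = 23.5 s; triangle areas 30.25 + 0.25 = 30.5 m
Total distance = 126.6 m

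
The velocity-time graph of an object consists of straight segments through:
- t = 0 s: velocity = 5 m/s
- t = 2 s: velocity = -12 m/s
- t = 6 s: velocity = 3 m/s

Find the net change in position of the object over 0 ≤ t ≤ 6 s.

Displacement is the signed area under the v-t curve.
0–2 s: ½(5 + -12)(2) = -7 m
2–6 s: ½(-12 + 3)(4) = -18 m
Net displacement = -25 m

-25 m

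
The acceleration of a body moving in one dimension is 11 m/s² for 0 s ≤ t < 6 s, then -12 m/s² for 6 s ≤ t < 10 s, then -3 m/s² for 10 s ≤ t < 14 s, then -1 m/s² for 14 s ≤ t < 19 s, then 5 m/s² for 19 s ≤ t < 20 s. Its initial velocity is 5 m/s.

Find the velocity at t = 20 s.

11 m/s

Δv equals the area under the a-t graph; then v = v₀ + Δv.
0–6 s: 11 × 6 = 66 m/s
6–10 s: -12 × 4 = -48 m/s
10–14 s: -3 × 4 = -12 m/s
14–19 s: -1 × 5 = -5 m/s
19–20 s: 5 × 1 = 5 m/s
Δv = 6 m/s, so v(20) = 5 + (6) = 11 m/s.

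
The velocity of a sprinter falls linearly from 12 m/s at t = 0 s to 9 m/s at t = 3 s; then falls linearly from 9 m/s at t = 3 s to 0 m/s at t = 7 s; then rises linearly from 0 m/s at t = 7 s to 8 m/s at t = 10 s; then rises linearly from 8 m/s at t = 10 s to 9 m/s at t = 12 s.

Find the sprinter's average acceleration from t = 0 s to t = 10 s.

-0.4 m/s²

Average acceleration = Δv/Δt = (8 − 12)/(10 − 0) = -0.4 m/s².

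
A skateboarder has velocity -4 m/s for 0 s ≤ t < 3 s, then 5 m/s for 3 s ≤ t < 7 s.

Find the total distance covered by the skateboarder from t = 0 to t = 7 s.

Distance (not displacement) is the total path length: add the absolute areas under v-t.
0–3 s: |-4| × 3 = 12 m
3–7 s: |5| × 4 = 20 m
Total distance = 32 m

32 m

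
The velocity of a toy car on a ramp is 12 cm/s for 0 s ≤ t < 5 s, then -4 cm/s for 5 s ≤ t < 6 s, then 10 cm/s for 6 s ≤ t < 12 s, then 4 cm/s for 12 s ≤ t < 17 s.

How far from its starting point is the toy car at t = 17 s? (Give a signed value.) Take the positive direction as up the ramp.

Net displacement equals the area under the velocity-time graph (areas below the axis count negative).
0–5 s: 12 × 5 = 60 cm
5–6 s: -4 × 1 = -4 cm
6–12 s: 10 × 6 = 60 cm
12–17 s: 4 × 5 = 20 cm
Net displacement = 136 cm

136 cm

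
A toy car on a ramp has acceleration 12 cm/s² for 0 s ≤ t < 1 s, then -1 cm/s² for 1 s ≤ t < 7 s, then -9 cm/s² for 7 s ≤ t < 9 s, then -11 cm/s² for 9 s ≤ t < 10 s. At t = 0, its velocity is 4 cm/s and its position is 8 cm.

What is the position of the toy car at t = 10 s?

On each constant-a segment, Δv = aΔt and Δx = v₀Δt + ½aΔt²; chain segment to segment.
0–1 s: v starts 4 cm/s; Δx = 4·1 + ½·12·1² = 10 cm; v ends 16 cm/s.
1–7 s: v starts 16 cm/s; Δx = 16·6 + ½·-1·6² = 78 cm; v ends 10 cm/s.
7–9 s: v starts 10 cm/s; Δx = 10·2 + ½·-9·2² = 2 cm; v ends -8 cm/s.
9–10 s: v starts -8 cm/s; Δx = -8·1 + ½·-11·1² = -13.5 cm; v ends -19 cm/s.
x(10) = 8 + Σ Δx = 84.5 cm.

84.5 cm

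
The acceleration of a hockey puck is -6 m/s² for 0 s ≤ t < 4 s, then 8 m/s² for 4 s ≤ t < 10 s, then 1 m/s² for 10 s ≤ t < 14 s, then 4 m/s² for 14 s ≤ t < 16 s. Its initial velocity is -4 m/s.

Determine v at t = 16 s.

Δv equals the area under the a-t graph; then v = v₀ + Δv.
0–4 s: -6 × 4 = -24 m/s
4–10 s: 8 × 6 = 48 m/s
10–14 s: 1 × 4 = 4 m/s
14–16 s: 4 × 2 = 8 m/s
Δv = 36 m/s, so v(16) = -4 + (36) = 32 m/s.

32 m/s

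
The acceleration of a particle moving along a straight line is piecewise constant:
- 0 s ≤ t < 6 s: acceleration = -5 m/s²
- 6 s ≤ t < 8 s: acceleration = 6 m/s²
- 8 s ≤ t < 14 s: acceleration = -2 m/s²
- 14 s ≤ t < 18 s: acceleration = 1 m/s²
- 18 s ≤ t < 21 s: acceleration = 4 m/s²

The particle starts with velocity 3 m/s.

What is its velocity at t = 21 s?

Δv equals the area under the a-t graph; then v = v₀ + Δv.
0–6 s: -5 × 6 = -30 m/s
6–8 s: 6 × 2 = 12 m/s
8–14 s: -2 × 6 = -12 m/s
14–18 s: 1 × 4 = 4 m/s
18–21 s: 4 × 3 = 12 m/s
Δv = -14 m/s, so v(21) = 3 + (-14) = -11 m/s.

-11 m/s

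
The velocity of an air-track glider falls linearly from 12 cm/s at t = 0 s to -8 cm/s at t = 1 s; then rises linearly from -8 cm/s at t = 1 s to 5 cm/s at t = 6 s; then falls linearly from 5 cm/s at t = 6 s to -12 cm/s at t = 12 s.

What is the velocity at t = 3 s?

-2.8 cm/s

On 1–6 s the graph is linear from -8 to 5 cm/s: v(3) = -8 + (5 − -8)·(3 − 1)/(6 − 1) = -2.8 cm/s.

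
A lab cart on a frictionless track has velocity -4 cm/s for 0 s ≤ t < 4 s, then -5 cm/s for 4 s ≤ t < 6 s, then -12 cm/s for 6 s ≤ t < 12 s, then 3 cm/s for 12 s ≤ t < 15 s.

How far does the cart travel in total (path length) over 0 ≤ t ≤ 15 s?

Distance (not displacement) is the total path length: add the absolute areas under v-t.
0–4 s: |-4| × 4 = 16 cm
4–6 s: |-5| × 2 = 10 cm
6–12 s: |-12| × 6 = 72 cm
12–15 s: |3| × 3 = 9 cm
Total distance = 107 cm

107 cm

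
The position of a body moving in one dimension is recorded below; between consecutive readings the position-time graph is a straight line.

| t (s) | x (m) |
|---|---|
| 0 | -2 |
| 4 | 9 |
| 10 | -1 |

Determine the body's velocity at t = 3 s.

2.75 m/s

Velocity is the slope of the x-t graph on 0–4 s: (9 − -2)/(4 − 0) = 2.75 m/s.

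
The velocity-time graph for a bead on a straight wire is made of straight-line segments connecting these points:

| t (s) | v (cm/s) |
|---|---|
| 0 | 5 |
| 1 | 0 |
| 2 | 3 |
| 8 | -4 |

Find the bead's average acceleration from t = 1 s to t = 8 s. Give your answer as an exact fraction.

Average acceleration = Δv/Δt = (-4 − 0)/(8 − 1) = -4/7 cm/s².

-4/7 cm/s²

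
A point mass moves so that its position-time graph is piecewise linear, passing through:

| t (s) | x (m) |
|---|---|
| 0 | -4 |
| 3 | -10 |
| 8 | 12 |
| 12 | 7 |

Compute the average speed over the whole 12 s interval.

Average speed = (total path length)/(elapsed time); on a piecewise-linear x-t graph the path length is Σ|Δx|.
0–3 s: |Δx| = |-10 − -4| = 6 m
3–8 s: |Δx| = |12 − -10| = 22 m
8–12 s: |Δx| = |7 − 12| = 5 m
Total path = 33 m; average speed = 33/12 = 2.75 m/s.

2.75 m/s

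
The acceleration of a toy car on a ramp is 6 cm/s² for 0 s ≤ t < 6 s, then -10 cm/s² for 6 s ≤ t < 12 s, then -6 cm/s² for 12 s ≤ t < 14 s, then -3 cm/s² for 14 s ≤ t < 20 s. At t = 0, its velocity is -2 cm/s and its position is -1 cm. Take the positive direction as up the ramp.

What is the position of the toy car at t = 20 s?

-227 cm

On each constant-a segment, Δv = aΔt and Δx = v₀Δt + ½aΔt²; chain segment to segment.
0–6 s: v starts -2 cm/s; Δx = -2·6 + ½·6·6² = 96 cm; v ends 34 cm/s.
6–12 s: v starts 34 cm/s; Δx = 34·6 + ½·-10·6² = 24 cm; v ends -26 cm/s.
12–14 s: v starts -26 cm/s; Δx = -26·2 + ½·-6·2² = -64 cm; v ends -38 cm/s.
14–20 s: v starts -38 cm/s; Δx = -38·6 + ½·-3·6² = -282 cm; v ends -56 cm/s.
x(20) = -1 + Σ Δx = -227 cm.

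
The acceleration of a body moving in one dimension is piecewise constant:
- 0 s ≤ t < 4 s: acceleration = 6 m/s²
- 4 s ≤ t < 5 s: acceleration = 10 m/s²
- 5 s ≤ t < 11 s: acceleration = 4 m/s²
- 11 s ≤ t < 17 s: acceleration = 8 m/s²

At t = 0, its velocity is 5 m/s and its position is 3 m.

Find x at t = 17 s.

933 m

On each constant-a segment, Δv = aΔt and Δx = v₀Δt + ½aΔt²; chain segment to segment.
0–4 s: v starts 5 m/s; Δx = 5·4 + ½·6·4² = 68 m; v ends 29 m/s.
4–5 s: v starts 29 m/s; Δx = 29·1 + ½·10·1² = 34 m; v ends 39 m/s.
5–11 s: v starts 39 m/s; Δx = 39·6 + ½·4·6² = 306 m; v ends 63 m/s.
11–17 s: v starts 63 m/s; Δx = 63·6 + ½·8·6² = 522 m; v ends 111 m/s.
x(17) = 3 + Σ Δx = 933 m.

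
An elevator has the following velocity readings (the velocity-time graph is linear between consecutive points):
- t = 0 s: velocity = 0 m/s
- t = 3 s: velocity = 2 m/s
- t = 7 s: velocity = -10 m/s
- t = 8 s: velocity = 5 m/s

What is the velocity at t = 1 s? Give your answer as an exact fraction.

2/3 m/s

On 0–3 s the graph is linear from 0 to 2 m/s: v(1) = 0 + (2 − 0)·(1 − 0)/(3 − 0) = 2/3 m/s.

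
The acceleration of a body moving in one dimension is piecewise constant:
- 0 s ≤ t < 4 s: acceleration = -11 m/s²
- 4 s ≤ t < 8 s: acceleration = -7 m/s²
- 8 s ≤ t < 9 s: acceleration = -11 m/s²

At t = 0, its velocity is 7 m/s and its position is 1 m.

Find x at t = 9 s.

On each constant-a segment, Δv = aΔt and Δx = v₀Δt + ½aΔt²; chain segment to segment.
0–4 s: v starts 7 m/s; Δx = 7·4 + ½·-11·4² = -60 m; v ends -37 m/s.
4–8 s: v starts -37 m/s; Δx = -37·4 + ½·-7·4² = -204 m; v ends -65 m/s.
8–9 s: v starts -65 m/s; Δx = -65·1 + ½·-11·1² = -70.5 m; v ends -76 m/s.
x(9) = 1 + Σ Δx = -333.5 m.

-333.5 m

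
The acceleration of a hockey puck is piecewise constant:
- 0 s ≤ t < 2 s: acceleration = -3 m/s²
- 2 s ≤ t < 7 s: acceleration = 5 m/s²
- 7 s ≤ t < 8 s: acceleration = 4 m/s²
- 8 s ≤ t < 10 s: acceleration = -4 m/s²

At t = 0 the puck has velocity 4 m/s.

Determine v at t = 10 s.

19 m/s

Δv equals the area under the a-t graph; then v = v₀ + Δv.
0–2 s: -3 × 2 = -6 m/s
2–7 s: 5 × 5 = 25 m/s
7–8 s: 4 × 1 = 4 m/s
8–10 s: -4 × 2 = -8 m/s
Δv = 15 m/s, so v(10) = 4 + (15) = 19 m/s.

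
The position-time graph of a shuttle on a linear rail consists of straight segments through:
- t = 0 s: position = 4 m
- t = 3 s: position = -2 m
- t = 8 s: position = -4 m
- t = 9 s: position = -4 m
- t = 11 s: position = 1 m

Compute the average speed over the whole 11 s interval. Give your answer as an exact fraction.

Average speed = (total path length)/(elapsed time); on a piecewise-linear x-t graph the path length is Σ|Δx|.
0–3 s: |Δx| = |-2 − 4| = 6 m
3–8 s: |Δx| = |-4 − -2| = 2 m
8–9 s: |Δx| = |-4 − -4| = 0 m
9–11 s: |Δx| = |1 − -4| = 5 m
Total path = 13 m; average speed = 13/11 = 13/11 m/s.

13/11 m/s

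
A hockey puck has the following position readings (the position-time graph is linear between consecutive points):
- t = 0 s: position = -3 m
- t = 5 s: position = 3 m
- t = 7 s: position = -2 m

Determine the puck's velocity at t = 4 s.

1.2 m/s

Velocity is the slope of the x-t graph on 0–5 s: (3 − -3)/(5 − 0) = 1.2 m/s.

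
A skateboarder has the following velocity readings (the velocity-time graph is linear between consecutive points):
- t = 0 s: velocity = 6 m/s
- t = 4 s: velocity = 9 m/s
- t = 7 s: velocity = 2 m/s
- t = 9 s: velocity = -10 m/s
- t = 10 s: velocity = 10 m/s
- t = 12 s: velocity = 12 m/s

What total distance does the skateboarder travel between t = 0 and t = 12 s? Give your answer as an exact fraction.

Total distance travelled is ∫|v| dt — sum the magnitudes of each area piece.
0–4 s: |½(6 + 9)(4)| = 30 m
4–7 s: |½(9 + 2)(3)| = 16.5 m
7–9 s: v = 0 at t = 22/3 s; triangle areas 1/3 + 25/3 = 26/3 m
9–10 s: v = 0 at t = 9.5 s; triangle areas 2.5 + 2.5 = 5 m
10–12 s: |½(10 + 12)(2)| = 22 m
Total distance = 493/6 m

493/6 m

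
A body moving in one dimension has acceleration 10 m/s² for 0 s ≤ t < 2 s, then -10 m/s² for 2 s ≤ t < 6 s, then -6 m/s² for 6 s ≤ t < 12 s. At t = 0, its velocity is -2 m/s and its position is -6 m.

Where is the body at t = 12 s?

On each constant-a segment, Δv = aΔt and Δx = v₀Δt + ½aΔt²; chain segment to segment.
0–2 s: v starts -2 m/s; Δx = -2·2 + ½·10·2² = 16 m; v ends 18 m/s.
2–6 s: v starts 18 m/s; Δx = 18·4 + ½·-10·4² = -8 m; v ends -22 m/s.
6–12 s: v starts -22 m/s; Δx = -22·6 + ½·-6·6² = -240 m; v ends -58 m/s.
x(12) = -6 + Σ Δx = -238 m.

-238 m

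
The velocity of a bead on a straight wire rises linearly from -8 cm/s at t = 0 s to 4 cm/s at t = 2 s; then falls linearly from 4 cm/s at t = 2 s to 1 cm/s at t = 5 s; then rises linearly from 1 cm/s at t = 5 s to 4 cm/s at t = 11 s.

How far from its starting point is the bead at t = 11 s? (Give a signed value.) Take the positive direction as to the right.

Net displacement equals the area under the velocity-time graph (areas below the axis count negative).
0–2 s: ½(-8 + 4)(2) = -4 cm
2–5 s: ½(4 + 1)(3) = 7.5 cm
5–11 s: ½(1 + 4)(6) = 15 cm
Net displacement = 18.5 cm

18.5 cm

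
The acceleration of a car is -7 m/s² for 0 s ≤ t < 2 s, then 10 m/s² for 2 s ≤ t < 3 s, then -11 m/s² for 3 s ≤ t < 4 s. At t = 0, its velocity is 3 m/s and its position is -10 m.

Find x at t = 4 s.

On each constant-a segment, Δv = aΔt and Δx = v₀Δt + ½aΔt²; chain segment to segment.
0–2 s: v starts 3 m/s; Δx = 3·2 + ½·-7·2² = -8 m; v ends -11 m/s.
2–3 s: v starts -11 m/s; Δx = -11·1 + ½·10·1² = -6 m; v ends -1 m/s.
3–4 s: v starts -1 m/s; Δx = -1·1 + ½·-11·1² = -6.5 m; v ends -12 m/s.
x(4) = -10 + Σ Δx = -30.5 m.

-30.5 m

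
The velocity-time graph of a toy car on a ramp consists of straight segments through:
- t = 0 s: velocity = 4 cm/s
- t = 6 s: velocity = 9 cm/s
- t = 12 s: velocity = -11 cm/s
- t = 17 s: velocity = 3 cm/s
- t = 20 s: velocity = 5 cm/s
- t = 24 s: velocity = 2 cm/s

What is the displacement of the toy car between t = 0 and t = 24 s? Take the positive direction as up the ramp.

Net displacement equals the area under the velocity-time graph (areas below the axis count negative).
0–6 s: ½(4 + 9)(6) = 39 cm
6–12 s: ½(9 + -11)(6) = -6 cm
12–17 s: ½(-11 + 3)(5) = -20 cm
17–20 s: ½(3 + 5)(3) = 12 cm
20–24 s: ½(5 + 2)(4) = 14 cm
Net displacement = 39 cm

39 cm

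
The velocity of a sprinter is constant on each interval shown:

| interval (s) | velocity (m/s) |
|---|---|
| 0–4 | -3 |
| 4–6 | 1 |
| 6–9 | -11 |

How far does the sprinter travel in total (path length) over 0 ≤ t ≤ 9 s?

Distance (not displacement) is the total path length: add the absolute areas under v-t.
0–4 s: |-3| × 4 = 12 m
4–6 s: |1| × 2 = 2 m
6–9 s: |-11| × 3 = 33 m
Total distance = 47 m

47 m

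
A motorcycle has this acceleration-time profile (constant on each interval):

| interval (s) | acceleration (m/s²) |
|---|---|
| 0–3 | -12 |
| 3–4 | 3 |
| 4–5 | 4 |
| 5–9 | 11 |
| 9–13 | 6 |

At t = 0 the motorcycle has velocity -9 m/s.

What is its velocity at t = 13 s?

30 m/s

Δv equals the area under the a-t graph; then v = v₀ + Δv.
0–3 s: -12 × 3 = -36 m/s
3–4 s: 3 × 1 = 3 m/s
4–5 s: 4 × 1 = 4 m/s
5–9 s: 11 × 4 = 44 m/s
9–13 s: 6 × 4 = 24 m/s
Δv = 39 m/s, so v(13) = -9 + (39) = 30 m/s.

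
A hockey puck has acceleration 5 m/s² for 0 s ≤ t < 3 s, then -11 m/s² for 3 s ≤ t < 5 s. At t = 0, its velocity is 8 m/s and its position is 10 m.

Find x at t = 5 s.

On each constant-a segment, Δv = aΔt and Δx = v₀Δt + ½aΔt²; chain segment to segment.
0–3 s: v starts 8 m/s; Δx = 8·3 + ½·5·3² = 46.5 m; v ends 23 m/s.
3–5 s: v starts 23 m/s; Δx = 23·2 + ½·-11·2² = 24 m; v ends 1 m/s.
x(5) = 10 + Σ Δx = 80.5 m.

80.5 m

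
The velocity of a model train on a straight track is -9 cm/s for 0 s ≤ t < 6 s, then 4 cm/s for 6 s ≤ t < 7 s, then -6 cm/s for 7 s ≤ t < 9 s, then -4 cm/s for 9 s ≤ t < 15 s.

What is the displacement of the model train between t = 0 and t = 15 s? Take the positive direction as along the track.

-86 cm

Net displacement equals the area under the velocity-time graph (areas below the axis count negative).
0–6 s: -9 × 6 = -54 cm
6–7 s: 4 × 1 = 4 cm
7–9 s: -6 × 2 = -12 cm
9–15 s: -4 × 6 = -24 cm
Net displacement = -86 cm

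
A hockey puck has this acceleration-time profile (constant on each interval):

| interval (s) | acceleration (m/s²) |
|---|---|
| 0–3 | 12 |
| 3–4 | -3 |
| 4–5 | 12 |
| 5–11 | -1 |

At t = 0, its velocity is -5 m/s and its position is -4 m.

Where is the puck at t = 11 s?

320.5 m

On each constant-a segment, Δv = aΔt and Δx = v₀Δt + ½aΔt²; chain segment to segment.
0–3 s: v starts -5 m/s; Δx = -5·3 + ½·12·3² = 39 m; v ends 31 m/s.
3–4 s: v starts 31 m/s; Δx = 31·1 + ½·-3·1² = 29.5 m; v ends 28 m/s.
4–5 s: v starts 28 m/s; Δx = 28·1 + ½·12·1² = 34 m; v ends 40 m/s.
5–11 s: v starts 40 m/s; Δx = 40·6 + ½·-1·6² = 222 m; v ends 34 m/s.
x(11) = -4 + Σ Δx = 320.5 m.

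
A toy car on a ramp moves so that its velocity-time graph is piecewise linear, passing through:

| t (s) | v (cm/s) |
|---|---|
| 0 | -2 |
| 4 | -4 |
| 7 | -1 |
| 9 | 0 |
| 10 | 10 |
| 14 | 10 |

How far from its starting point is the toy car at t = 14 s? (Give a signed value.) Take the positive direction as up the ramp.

Displacement is the signed area under the v-t curve.
0–4 s: ½(-2 + -4)(4) = -12 cm
4–7 s: ½(-4 + -1)(3) = -7.5 cm
7–9 s: ½(-1 + 0)(2) = -1 cm
9–10 s: ½(0 + 10)(1) = 5 cm
10–14 s: 10 × 4 = 40 cm
Net displacement = 24.5 cm

24.5 cm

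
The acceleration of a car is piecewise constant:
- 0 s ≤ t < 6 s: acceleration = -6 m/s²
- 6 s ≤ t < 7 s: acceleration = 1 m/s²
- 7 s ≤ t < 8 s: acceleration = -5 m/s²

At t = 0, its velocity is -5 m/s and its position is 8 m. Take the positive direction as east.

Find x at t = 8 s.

On each constant-a segment, Δv = aΔt and Δx = v₀Δt + ½aΔt²; chain segment to segment.
0–6 s: v starts -5 m/s; Δx = -5·6 + ½·-6·6² = -138 m; v ends -41 m/s.
6–7 s: v starts -41 m/s; Δx = -41·1 + ½·1·1² = -40.5 m; v ends -40 m/s.
7–8 s: v starts -40 m/s; Δx = -40·1 + ½·-5·1² = -42.5 m; v ends -45 m/s.
x(8) = 8 + Σ Δx = -213 m.

-213 m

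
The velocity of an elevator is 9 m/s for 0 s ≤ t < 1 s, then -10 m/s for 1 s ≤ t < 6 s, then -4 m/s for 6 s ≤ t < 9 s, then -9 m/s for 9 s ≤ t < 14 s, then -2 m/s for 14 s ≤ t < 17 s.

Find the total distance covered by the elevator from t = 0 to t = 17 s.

122 m

Distance (not displacement) is the total path length: add the absolute areas under v-t.
0–1 s: |9| × 1 = 9 m
1–6 s: |-10| × 5 = 50 m
6–9 s: |-4| × 3 = 12 m
9–14 s: |-9| × 5 = 45 m
14–17 s: |-2| × 3 = 6 m
Total distance = 122 m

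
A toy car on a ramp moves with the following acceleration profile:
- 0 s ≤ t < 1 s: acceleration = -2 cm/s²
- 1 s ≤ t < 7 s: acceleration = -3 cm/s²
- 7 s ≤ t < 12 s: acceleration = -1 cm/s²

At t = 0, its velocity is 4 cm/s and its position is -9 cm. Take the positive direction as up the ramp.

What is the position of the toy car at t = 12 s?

-140.5 cm

On each constant-a segment, Δv = aΔt and Δx = v₀Δt + ½aΔt²; chain segment to segment.
0–1 s: v starts 4 cm/s; Δx = 4·1 + ½·-2·1² = 3 cm; v ends 2 cm/s.
1–7 s: v starts 2 cm/s; Δx = 2·6 + ½·-3·6² = -42 cm; v ends -16 cm/s.
7–12 s: v starts -16 cm/s; Δx = -16·5 + ½·-1·5² = -92.5 cm; v ends -21 cm/s.
x(12) = -9 + Σ Δx = -140.5 cm.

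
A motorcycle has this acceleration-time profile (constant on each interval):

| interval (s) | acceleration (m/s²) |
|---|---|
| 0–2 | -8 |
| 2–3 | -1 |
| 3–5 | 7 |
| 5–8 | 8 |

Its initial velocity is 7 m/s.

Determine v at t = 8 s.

28 m/s

Δv equals the area under the a-t graph; then v = v₀ + Δv.
0–2 s: -8 × 2 = -16 m/s
2–3 s: -1 × 1 = -1 m/s
3–5 s: 7 × 2 = 14 m/s
5–8 s: 8 × 3 = 24 m/s
Δv = 21 m/s, so v(8) = 7 + (21) = 28 m/s.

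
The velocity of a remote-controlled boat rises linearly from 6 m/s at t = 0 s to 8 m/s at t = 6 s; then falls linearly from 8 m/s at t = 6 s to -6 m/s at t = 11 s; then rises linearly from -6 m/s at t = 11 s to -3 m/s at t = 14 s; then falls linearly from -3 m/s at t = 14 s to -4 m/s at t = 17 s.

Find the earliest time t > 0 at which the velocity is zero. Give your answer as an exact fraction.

t = 62/7 s

v changes sign on 6–11 s (from 8 to -6); the graph is linear there, so v = 0 at t = 6 + (-8)·(11 − 6)/(-6 − 8) = 62/7 s.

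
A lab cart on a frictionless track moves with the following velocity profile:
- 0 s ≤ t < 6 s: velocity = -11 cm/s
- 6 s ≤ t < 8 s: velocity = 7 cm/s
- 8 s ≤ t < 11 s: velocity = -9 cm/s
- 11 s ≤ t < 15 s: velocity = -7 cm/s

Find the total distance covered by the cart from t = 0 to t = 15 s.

Distance (not displacement) is the total path length: add the absolute areas under v-t.
0–6 s: |-11| × 6 = 66 cm
6–8 s: |7| × 2 = 14 cm
8–11 s: |-9| × 3 = 27 cm
11–15 s: |-7| × 4 = 28 cm
Total distance = 135 cm

135 cm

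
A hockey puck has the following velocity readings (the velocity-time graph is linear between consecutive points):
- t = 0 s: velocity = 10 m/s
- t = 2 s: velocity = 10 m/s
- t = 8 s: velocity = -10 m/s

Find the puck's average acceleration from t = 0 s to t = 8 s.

-2.5 m/s²

Average acceleration = Δv/Δt = (-10 − 10)/(8 − 0) = -2.5 m/s².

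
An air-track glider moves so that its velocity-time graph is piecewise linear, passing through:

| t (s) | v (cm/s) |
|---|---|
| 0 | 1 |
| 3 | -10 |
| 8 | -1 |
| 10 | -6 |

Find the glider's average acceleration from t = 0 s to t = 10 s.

Average acceleration = Δv/Δt = (-6 − 1)/(10 − 0) = -0.7 cm/s².

-0.7 cm/s²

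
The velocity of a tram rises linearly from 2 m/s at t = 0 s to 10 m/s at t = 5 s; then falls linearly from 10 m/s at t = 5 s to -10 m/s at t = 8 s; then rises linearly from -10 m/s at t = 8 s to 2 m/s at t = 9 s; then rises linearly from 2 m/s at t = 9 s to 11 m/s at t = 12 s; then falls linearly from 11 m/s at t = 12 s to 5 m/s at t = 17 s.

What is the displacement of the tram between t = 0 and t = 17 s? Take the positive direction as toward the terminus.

Displacement is the signed area under the v-t curve.
0–5 s: ½(2 + 10)(5) = 30 m
5–8 s: ½(10 + -10)(3) = 0 m
8–9 s: ½(-10 + 2)(1) = -4 m
9–12 s: ½(2 + 11)(3) = 19.5 m
12–17 s: ½(11 + 5)(5) = 40 m
Net displacement = 85.5 m

85.5 m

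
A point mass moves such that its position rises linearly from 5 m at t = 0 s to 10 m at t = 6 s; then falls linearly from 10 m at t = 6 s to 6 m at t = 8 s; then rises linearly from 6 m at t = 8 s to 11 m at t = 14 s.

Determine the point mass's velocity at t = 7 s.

Velocity is the slope of the x-t graph on 6–8 s: (6 − 10)/(8 − 6) = -2 m/s.

-2 m/s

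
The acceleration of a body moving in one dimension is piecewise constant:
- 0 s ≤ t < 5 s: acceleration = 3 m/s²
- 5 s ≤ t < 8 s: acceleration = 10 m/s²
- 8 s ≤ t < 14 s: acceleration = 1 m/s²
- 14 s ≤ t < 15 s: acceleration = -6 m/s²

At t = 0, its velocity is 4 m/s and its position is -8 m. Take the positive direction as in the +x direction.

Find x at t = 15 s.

On each constant-a segment, Δv = aΔt and Δx = v₀Δt + ½aΔt²; chain segment to segment.
0–5 s: v starts 4 m/s; Δx = 4·5 + ½·3·5² = 57.5 m; v ends 19 m/s.
5–8 s: v starts 19 m/s; Δx = 19·3 + ½·10·3² = 102 m; v ends 49 m/s.
8–14 s: v starts 49 m/s; Δx = 49·6 + ½·1·6² = 312 m; v ends 55 m/s.
14–15 s: v starts 55 m/s; Δx = 55·1 + ½·-6·1² = 52 m; v ends 49 m/s.
x(15) = -8 + Σ Δx = 515.5 m.

515.5 m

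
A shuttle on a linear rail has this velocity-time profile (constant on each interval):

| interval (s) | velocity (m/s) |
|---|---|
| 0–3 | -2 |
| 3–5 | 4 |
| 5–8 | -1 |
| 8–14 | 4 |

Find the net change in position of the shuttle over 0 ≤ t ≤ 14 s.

23 m

Net displacement equals the area under the velocity-time graph (areas below the axis count negative).
0–3 s: -2 × 3 = -6 m
3–5 s: 4 × 2 = 8 m
5–8 s: -1 × 3 = -3 m
8–14 s: 4 × 6 = 24 m
Net displacement = 23 m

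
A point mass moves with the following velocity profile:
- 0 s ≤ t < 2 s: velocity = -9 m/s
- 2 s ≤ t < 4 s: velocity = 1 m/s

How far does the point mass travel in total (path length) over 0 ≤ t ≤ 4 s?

Distance (not displacement) is the total path length: add the absolute areas under v-t.
0–2 s: |-9| × 2 = 18 m
2–4 s: |1| × 2 = 2 m
Total distance = 20 m

20 m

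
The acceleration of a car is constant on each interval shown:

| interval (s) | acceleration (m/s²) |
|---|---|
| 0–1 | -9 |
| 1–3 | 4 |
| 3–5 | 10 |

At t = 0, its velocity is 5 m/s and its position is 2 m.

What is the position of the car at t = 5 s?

30.5 m

On each constant-a segment, Δv = aΔt and Δx = v₀Δt + ½aΔt²; chain segment to segment.
0–1 s: v starts 5 m/s; Δx = 5·1 + ½·-9·1² = 0.5 m; v ends -4 m/s.
1–3 s: v starts -4 m/s; Δx = -4·2 + ½·4·2² = 0 m; v ends 4 m/s.
3–5 s: v starts 4 m/s; Δx = 4·2 + ½·10·2² = 28 m; v ends 24 m/s.
x(5) = 2 + Σ Δx = 30.5 m.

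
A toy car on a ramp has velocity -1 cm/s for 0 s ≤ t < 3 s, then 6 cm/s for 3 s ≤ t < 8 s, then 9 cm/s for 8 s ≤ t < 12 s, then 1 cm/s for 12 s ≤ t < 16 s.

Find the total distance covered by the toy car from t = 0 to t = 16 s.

Distance (not displacement) is the total path length: add the absolute areas under v-t.
0–3 s: |-1| × 3 = 3 cm
3–8 s: |6| × 5 = 30 cm
8–12 s: |9| × 4 = 36 cm
12–16 s: |1| × 4 = 4 cm
Total distance = 73 cm

73 cm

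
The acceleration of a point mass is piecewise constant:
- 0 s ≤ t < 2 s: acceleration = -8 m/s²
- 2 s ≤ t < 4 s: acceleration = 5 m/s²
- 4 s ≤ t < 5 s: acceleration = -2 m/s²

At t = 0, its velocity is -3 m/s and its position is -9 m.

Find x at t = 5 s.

On each constant-a segment, Δv = aΔt and Δx = v₀Δt + ½aΔt²; chain segment to segment.
0–2 s: v starts -3 m/s; Δx = -3·2 + ½·-8·2² = -22 m; v ends -19 m/s.
2–4 s: v starts -19 m/s; Δx = -19·2 + ½·5·2² = -28 m; v ends -9 m/s.
4–5 s: v starts -9 m/s; Δx = -9·1 + ½·-2·1² = -10 m; v ends -11 m/s.
x(5) = -9 + Σ Δx = -69 m.

-69 m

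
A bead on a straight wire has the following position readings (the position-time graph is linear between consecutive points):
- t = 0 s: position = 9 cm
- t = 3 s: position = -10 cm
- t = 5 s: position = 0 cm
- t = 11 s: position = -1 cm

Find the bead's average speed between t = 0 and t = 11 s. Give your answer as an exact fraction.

Average speed = (total path length)/(elapsed time); on a piecewise-linear x-t graph the path length is Σ|Δx|.
0–3 s: |Δx| = |-10 − 9| = 19 cm
3–5 s: |Δx| = |0 − -10| = 10 cm
5–11 s: |Δx| = |-1 − 0| = 1 cm
Total path = 30 cm; average speed = 30/11 = 30/11 cm/s.

30/11 cm/s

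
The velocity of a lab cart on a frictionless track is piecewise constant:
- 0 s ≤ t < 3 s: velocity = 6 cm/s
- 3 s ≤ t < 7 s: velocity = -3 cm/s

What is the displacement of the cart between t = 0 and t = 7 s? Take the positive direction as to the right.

6 cm

Displacement is the signed area under the v-t curve.
0–3 s: 6 × 3 = 18 cm
3–7 s: -3 × 4 = -12 cm
Net displacement = 6 cm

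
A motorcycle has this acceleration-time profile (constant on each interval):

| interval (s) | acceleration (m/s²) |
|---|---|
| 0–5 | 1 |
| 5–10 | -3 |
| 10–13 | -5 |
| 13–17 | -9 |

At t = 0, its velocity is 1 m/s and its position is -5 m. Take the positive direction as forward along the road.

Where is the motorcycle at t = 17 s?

On each constant-a segment, Δv = aΔt and Δx = v₀Δt + ½aΔt²; chain segment to segment.
0–5 s: v starts 1 m/s; Δx = 1·5 + ½·1·5² = 17.5 m; v ends 6 m/s.
5–10 s: v starts 6 m/s; Δx = 6·5 + ½·-3·5² = -7.5 m; v ends -9 m/s.
10–13 s: v starts -9 m/s; Δx = -9·3 + ½·-5·3² = -49.5 m; v ends -24 m/s.
13–17 s: v starts -24 m/s; Δx = -24·4 + ½·-9·4² = -168 m; v ends -60 m/s.
x(17) = -5 + Σ Δx = -212.5 m.

-212.5 m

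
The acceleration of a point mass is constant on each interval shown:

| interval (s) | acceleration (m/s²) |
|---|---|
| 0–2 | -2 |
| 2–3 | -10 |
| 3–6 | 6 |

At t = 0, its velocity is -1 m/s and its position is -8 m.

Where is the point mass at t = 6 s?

-42 m

On each constant-a segment, Δv = aΔt and Δx = v₀Δt + ½aΔt²; chain segment to segment.
0–2 s: v starts -1 m/s; Δx = -1·2 + ½·-2·2² = -6 m; v ends -5 m/s.
2–3 s: v starts -5 m/s; Δx = -5·1 + ½·-10·1² = -10 m; v ends -15 m/s.
3–6 s: v starts -15 m/s; Δx = -15·3 + ½·6·3² = -18 m; v ends 3 m/s.
x(6) = -8 + Σ Δx = -42 m.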